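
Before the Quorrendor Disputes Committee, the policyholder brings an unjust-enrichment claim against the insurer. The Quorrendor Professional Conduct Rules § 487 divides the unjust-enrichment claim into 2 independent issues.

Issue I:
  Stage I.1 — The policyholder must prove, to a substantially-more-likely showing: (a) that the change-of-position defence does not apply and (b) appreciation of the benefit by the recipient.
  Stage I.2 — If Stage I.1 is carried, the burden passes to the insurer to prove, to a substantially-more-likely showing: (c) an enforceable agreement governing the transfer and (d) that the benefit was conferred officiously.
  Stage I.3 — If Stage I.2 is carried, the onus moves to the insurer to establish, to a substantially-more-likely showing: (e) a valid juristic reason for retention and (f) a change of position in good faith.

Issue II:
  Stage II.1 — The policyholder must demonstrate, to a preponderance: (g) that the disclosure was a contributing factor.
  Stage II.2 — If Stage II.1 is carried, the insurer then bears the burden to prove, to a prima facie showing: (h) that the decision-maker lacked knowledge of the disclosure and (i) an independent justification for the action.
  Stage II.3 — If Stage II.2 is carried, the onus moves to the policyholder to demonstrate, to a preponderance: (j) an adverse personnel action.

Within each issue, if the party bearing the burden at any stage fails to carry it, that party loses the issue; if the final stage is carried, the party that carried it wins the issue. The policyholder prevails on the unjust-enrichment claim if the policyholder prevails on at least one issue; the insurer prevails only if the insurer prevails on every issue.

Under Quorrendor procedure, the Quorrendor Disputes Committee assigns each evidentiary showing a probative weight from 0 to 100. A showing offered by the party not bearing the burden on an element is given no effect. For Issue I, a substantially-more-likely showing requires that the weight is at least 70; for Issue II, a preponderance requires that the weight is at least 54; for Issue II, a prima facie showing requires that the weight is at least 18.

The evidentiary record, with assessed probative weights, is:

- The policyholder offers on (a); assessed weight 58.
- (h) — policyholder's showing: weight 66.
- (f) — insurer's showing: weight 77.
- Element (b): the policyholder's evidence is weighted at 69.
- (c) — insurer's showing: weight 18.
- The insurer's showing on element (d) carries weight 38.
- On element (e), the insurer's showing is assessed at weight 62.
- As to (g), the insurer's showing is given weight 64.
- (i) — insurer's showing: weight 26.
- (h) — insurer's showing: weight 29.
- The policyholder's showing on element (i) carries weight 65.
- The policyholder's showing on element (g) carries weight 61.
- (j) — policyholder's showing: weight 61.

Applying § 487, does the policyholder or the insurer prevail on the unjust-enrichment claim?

— Issue I —
Stage I.1 (policyholder, a substantially-more-likely showing, weight is at least 70): (a) 58 < 70 — fails; (b) 69 < 70 — fails.
  Stage I.1 not carried; the policyholder fails its burden.
The insurer prevails on this issue.
— Issue II —
Stage II.1 (policyholder, a preponderance, weight is at least 54): (g) 61 (insurer's 64 disregarded) ≥ 54 — meets.
  All elements met. The burden passes to the insurer.
Stage II.2 (insurer, a prima facie showing, weight is at least 18): (h) 29 (policyholder's 66 disregarded) ≥ 18 — meets; (i) 26 (policyholder's 65 disregarded) ≥ 18 — meets.
  The insurer carries Stage II.2; the policyholder now bears the burden.
Stage II.3 (policyholder, a preponderance, weight is at least 54): (j) 61 ≥ 54 — meets.
  All elements met at the final stage.
All stages carried — the policyholder prevails on this issue.
Per-issue: Issue I → insurer; Issue II → policyholder. The policyholder must prevail on at least one issue; overall, the policyholder prevails.

policyholder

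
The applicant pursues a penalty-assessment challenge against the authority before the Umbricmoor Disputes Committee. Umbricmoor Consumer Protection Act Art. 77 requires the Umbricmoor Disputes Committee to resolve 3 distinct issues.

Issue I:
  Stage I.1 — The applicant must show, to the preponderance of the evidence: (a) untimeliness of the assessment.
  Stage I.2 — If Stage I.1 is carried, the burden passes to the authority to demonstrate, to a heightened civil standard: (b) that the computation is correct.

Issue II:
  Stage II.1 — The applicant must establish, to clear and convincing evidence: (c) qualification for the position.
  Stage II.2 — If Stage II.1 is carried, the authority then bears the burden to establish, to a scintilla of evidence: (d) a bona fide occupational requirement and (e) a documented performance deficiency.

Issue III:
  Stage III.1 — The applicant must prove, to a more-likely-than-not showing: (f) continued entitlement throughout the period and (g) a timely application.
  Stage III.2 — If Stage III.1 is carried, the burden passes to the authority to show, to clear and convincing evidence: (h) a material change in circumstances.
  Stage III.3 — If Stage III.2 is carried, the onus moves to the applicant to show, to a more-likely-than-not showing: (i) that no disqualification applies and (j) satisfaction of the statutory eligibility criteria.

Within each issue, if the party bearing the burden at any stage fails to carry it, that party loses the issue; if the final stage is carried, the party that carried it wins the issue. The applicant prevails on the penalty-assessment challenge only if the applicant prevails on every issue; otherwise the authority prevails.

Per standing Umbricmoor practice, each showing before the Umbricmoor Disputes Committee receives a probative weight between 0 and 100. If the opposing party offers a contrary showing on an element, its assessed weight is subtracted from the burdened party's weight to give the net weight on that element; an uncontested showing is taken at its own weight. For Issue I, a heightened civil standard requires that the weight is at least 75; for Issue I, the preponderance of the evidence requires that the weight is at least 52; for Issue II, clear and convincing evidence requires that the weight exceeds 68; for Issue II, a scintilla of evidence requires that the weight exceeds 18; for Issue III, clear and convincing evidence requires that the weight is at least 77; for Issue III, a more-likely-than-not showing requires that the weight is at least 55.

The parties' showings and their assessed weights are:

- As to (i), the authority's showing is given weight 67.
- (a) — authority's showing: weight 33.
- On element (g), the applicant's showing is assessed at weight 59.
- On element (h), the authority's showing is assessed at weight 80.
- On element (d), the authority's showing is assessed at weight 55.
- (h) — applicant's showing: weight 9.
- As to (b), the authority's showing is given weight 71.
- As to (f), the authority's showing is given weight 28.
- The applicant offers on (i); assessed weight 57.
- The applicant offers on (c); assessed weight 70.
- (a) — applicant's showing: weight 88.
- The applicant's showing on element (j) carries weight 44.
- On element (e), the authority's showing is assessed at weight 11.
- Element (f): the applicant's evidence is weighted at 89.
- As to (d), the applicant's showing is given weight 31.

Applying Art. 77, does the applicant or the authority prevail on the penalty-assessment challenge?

applicant

— Issue I —
Stage I.1 (applicant, the preponderance of the evidence, weight is at least 52): (a) net 88−33=55 ≥ 52 — meets.
  Stage I.1 is satisfied; the onus moves to the authority.
Stage I.2 (authority, a heightened civil standard, weight is at least 75): (b) 71 < 75 — fails.
  Not every element is met, so the authority fails to carry Stage I.2.
So the applicant prevails on this issue.
— Issue II —
Stage II.1 — burden on applicant; standard: clear and convincing evidence (weight exceeds 68).
    (c): 70 > 68 [met]
  The applicant carries Stage II.1; the authority now bears the burden.
Stage II.2 — burden on authority; standard: a scintilla of evidence (weight exceeds 18).
    (d): 55 − 31 = 24 > 18 [met]
    (e): 11 ≤ 18 [not met]
  Stage II.2 not carried; the authority fails its burden.
The analysis ends at Stage II.2; the applicant prevails on this issue.
— Issue III —
Stage III.1 — burden on applicant; standard: a more-likely-than-not showing (weight is at least 55).
    (f): 89 − 28 = 61 ≥ 55 [met]
    (g): 59 ≥ 55 [met]
  The applicant carries Stage III.1; the authority now bears the burden.
Stage III.2 — burden on authority; standard: clear and convincing evidence (weight is at least 77).
    (h): 80 − 9 = 71 < 77 [not met]
  The authority does not carry Stage III.2.
The applicant prevails on this issue.
Per-issue: Issue I → applicant; Issue II → applicant; Issue III → applicant. The applicant must prevail on every issue; overall, the applicant prevails.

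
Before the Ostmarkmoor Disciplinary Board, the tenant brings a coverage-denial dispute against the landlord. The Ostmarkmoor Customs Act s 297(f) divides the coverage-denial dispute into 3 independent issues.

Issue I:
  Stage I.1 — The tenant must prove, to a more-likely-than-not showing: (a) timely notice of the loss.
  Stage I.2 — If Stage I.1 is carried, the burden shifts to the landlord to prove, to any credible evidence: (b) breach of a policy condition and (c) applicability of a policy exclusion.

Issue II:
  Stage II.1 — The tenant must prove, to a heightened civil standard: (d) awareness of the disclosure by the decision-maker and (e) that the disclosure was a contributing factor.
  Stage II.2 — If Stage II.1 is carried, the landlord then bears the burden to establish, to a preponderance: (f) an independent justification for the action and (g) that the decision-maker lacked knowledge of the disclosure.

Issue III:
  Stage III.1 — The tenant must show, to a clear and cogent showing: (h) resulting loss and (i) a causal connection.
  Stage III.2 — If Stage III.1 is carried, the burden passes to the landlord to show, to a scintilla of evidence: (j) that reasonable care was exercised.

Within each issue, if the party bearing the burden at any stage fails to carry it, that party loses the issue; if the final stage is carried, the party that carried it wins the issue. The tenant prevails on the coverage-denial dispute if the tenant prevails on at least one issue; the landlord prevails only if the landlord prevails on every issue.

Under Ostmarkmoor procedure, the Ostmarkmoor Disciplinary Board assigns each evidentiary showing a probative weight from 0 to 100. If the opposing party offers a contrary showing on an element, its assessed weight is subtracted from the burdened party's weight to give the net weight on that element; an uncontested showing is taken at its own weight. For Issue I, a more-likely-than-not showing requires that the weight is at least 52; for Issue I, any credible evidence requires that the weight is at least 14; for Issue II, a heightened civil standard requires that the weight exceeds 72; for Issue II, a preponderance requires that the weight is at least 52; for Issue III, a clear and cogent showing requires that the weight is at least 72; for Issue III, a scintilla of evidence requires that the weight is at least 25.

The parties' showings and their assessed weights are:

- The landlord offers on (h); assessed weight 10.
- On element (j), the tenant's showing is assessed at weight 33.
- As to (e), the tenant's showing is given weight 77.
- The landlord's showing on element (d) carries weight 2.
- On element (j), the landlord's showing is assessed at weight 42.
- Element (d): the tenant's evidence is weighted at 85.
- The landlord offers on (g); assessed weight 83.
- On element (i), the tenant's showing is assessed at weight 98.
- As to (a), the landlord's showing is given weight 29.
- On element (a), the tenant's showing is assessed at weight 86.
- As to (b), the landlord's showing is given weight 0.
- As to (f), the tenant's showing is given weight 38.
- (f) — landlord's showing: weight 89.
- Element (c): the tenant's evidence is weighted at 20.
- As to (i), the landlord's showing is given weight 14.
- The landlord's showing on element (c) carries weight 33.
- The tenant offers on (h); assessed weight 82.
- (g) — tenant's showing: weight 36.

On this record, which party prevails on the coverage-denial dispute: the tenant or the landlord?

— Issue I —
At Stage I.1 the tenant must meet a more-likely-than-not showing (weight is at least 52): on (a) the weight is 86 less the opposing 29 gives net 57, ≥ 52, so (a) meets the standard.
  Stage I.1 carried; the burden shifts to the landlord.
At Stage I.2 the landlord must meet any credible evidence (weight is at least 14): on (b) the weight is 0, < 14, so (b) does not meet the standard; on (c) the weight is 33 less the opposing 20 gives net 13, < 14, so (c) does not meet the standard.
  The landlord does not carry Stage I.2.
The tenant prevails on this issue.
— Issue II —
Stage II.1 — burden on tenant; standard: a heightened civil standard (weight exceeds 72).
    (d): 85 − 2 = 83 > 72 [met]
    (e): 77 > 72 [met]
  Stage II.1 is satisfied; the onus moves to the landlord.
Stage II.2 — burden on landlord; standard: a preponderance (weight is at least 52).
    (f): 89 − 38 = 51 < 52 [not met]
    (g): 83 − 36 = 47 < 52 [not met]
  Not every element is met, so the landlord fails to carry Stage II.2.
The tenant prevails on this issue.
— Issue III —
At Stage III.1 the tenant must meet a clear and cogent showing (weight is at least 72): on (h) the weight is 82 less the opposing 10 gives net 72, ≥ 72, so (h) meets the standard; on (i) the weight is 98 less the opposing 14 gives net 84, ≥ 72, so (i) meets the standard.
  Stage III.1 is satisfied; the onus moves to the landlord.
At Stage III.2 the landlord must meet a scintilla of evidence (weight is at least 25): on (j) the weight is 42 less the opposing 33 gives net 9, < 25, so (j) does not meet the standard.
  Stage III.2 not carried; the landlord fails its burden.
So the tenant prevails on this issue.
Per-issue: Issue I → tenant; Issue II → tenant; Issue III → tenant. The tenant must prevail on at least one issue; overall, the tenant prevails.

tenant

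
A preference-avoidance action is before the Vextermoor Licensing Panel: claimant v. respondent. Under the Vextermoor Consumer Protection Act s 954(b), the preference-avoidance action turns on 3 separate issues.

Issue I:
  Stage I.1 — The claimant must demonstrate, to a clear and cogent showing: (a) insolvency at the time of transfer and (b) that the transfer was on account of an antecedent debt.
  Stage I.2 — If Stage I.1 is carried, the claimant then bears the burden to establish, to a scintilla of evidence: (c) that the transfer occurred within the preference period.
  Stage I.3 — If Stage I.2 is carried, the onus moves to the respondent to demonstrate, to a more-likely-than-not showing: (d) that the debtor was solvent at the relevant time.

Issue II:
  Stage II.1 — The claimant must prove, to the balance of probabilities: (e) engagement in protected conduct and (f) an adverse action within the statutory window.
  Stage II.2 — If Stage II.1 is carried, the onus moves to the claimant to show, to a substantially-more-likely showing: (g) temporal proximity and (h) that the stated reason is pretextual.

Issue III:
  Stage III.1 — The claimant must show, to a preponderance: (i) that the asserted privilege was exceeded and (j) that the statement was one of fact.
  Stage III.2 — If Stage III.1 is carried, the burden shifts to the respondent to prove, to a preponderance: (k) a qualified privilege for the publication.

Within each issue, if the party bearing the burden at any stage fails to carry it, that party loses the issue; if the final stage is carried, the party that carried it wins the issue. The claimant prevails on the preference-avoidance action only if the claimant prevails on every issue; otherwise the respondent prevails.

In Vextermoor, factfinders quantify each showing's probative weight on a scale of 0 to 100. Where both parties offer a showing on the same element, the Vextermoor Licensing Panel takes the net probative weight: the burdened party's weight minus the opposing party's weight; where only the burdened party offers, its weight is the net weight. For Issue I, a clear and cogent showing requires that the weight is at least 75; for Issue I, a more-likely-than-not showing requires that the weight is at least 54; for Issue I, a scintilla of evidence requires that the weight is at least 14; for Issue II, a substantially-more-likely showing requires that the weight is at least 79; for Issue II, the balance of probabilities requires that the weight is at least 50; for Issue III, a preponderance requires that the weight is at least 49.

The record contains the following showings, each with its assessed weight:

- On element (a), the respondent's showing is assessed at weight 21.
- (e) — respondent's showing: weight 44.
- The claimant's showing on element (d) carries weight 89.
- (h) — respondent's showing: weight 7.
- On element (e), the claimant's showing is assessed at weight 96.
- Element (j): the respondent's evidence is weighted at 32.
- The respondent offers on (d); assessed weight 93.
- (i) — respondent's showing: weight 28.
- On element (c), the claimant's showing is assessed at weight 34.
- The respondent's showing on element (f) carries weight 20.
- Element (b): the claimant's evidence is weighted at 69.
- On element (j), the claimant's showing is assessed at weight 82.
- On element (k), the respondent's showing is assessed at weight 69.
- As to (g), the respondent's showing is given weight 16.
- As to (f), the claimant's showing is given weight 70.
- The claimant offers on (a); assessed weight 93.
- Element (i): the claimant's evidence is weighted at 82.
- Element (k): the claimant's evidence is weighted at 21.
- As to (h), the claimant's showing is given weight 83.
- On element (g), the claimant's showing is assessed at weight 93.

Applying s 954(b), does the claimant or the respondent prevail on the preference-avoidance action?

— Issue I —
At Stage I.1 the claimant must meet a clear and cogent showing (weight is at least 75): on (a) the weight is 93 less the opposing 21 gives net 72, < 75, so (a) does not meet the standard; on (b) the weight is 69, < 75, so (b) does not meet the standard.
  Not every element is met, so the claimant fails to carry Stage I.1.
So the respondent prevails on this issue.
— Issue II —
Stage II.1 — burden on claimant; standard: the balance of probabilities (weight is at least 50).
    (e): 96 − 44 = 52 ≥ 50 [met]
    (f): 70 − 20 = 50 ≥ 50 [met]
  Stage II.1 is satisfied; the claimant continues to bear the burden.
Stage II.2 — burden on claimant; standard: a substantially-more-likely showing (weight is at least 79).
    (g): 93 − 16 = 77 < 79 [not met]
    (h): 83 − 7 = 76 < 79 [not met]
  The claimant does not carry Stage II.2.
The analysis ends at Stage II.2; the respondent prevails on this issue.
— Issue III —
Stage III.1 — burden on claimant; standard: a preponderance (weight is at least 49).
    (i): 82 − 28 = 54 ≥ 49 [met]
    (j): 82 − 32 = 50 ≥ 49 [met]
  Stage III.1 is satisfied; the onus moves to the respondent.
Stage III.2 — burden on respondent; standard: a preponderance (weight is at least 49).
    (k): 69 − 21 = 48 < 49 [not met]
  Stage III.2 not carried; the respondent fails its burden.
So the claimant prevails on this issue.
Per-issue: Issue I → respondent; Issue II → respondent; Issue III → claimant. The claimant must prevail on every issue; overall, the respondent prevails.

respondent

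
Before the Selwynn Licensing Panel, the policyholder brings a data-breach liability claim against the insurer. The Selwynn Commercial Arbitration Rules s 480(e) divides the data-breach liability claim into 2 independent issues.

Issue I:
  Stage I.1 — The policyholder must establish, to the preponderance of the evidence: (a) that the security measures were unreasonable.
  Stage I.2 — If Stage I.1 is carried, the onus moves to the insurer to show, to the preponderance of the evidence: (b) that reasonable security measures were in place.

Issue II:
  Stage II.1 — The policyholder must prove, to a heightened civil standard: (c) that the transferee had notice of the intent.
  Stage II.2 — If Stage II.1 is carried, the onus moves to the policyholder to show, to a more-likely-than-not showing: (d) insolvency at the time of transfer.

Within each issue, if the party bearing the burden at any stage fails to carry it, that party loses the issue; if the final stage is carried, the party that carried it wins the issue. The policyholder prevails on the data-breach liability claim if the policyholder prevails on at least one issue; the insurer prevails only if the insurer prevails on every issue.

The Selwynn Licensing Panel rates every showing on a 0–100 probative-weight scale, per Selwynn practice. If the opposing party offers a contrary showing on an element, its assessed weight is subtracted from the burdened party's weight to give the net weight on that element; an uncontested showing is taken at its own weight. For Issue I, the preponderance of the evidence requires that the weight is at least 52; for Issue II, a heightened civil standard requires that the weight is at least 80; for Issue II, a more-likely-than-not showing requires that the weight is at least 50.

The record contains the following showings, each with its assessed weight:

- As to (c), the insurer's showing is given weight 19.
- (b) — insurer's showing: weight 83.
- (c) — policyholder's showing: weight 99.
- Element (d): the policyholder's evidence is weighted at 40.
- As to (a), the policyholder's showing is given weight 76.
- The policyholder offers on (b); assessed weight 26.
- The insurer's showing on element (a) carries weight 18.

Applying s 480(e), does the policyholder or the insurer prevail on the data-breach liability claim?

— Issue I —
Stage I.1 — burden on policyholder; standard: the preponderance of the evidence (weight is at least 52).
    (a): 76 − 18 = 58 ≥ 52 [met]
  Stage I.1 carried; the burden shifts to the insurer.
Stage I.2 — burden on insurer; standard: the preponderance of the evidence (weight is at least 52).
    (b): 83 − 26 = 57 ≥ 52 [met]
  Stage I.2 carried; the final stage is satisfied.
With every stage satisfied, the insurer prevails on this issue.
— Issue II —
At Stage II.1 the policyholder must meet a heightened civil standard (weight is at least 80): on (c) the weight is 99 less the opposing 19 gives net 80, ≥ 80, so (c) meets the standard.
  Stage II.1 carried; the burden remains with the policyholder.
At Stage II.2 the policyholder must meet a more-likely-than-not showing (weight is at least 50): on (d) the weight is 40, < 50, so (d) does not meet the standard.
  Not every element is met, so the policyholder fails to carry Stage II.2.
The insurer prevails on this issue.
Per-issue: Issue I → insurer; Issue II → insurer. The policyholder must prevail on at least one issue; overall, the insurer prevails.

insurer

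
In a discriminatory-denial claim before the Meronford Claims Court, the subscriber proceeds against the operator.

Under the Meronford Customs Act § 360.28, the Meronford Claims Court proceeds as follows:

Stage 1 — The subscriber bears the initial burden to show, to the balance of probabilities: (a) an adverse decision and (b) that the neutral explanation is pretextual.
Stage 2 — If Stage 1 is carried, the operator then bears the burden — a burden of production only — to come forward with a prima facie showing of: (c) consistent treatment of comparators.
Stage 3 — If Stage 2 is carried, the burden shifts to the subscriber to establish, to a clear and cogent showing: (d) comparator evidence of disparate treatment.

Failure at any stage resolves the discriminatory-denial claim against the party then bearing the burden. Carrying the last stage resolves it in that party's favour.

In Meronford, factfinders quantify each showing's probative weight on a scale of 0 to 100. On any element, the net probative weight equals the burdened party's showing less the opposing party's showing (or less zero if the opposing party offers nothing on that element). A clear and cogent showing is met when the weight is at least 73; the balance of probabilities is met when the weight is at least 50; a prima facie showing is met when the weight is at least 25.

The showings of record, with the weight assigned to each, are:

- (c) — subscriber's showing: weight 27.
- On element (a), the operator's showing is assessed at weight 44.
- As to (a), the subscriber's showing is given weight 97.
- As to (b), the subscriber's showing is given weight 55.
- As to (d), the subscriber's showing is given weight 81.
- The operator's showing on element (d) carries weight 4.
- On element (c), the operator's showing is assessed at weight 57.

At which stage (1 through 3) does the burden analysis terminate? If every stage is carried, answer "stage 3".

stage 3

Stage 1 (subscriber, the balance of probabilities, weight is at least 50): (a) net 97−44=53 ≥ 50 — meets; (b) 55 ≥ 50 — meets.
  All elements met. The burden passes to the operator.
Stage 2 (operator, a prima facie showing, weight is at least 25): (c) net 57−27=30 ≥ 25 — meets.
  Stage 2 carried; the burden shifts to the subscriber.
Stage 3 (subscriber, a clear and cogent showing, weight is at least 73): (d) net 81−4=77 ≥ 73 — meets.
  Stage 3 carried; the final stage is satisfied.
All stages carried — the subscriber prevails.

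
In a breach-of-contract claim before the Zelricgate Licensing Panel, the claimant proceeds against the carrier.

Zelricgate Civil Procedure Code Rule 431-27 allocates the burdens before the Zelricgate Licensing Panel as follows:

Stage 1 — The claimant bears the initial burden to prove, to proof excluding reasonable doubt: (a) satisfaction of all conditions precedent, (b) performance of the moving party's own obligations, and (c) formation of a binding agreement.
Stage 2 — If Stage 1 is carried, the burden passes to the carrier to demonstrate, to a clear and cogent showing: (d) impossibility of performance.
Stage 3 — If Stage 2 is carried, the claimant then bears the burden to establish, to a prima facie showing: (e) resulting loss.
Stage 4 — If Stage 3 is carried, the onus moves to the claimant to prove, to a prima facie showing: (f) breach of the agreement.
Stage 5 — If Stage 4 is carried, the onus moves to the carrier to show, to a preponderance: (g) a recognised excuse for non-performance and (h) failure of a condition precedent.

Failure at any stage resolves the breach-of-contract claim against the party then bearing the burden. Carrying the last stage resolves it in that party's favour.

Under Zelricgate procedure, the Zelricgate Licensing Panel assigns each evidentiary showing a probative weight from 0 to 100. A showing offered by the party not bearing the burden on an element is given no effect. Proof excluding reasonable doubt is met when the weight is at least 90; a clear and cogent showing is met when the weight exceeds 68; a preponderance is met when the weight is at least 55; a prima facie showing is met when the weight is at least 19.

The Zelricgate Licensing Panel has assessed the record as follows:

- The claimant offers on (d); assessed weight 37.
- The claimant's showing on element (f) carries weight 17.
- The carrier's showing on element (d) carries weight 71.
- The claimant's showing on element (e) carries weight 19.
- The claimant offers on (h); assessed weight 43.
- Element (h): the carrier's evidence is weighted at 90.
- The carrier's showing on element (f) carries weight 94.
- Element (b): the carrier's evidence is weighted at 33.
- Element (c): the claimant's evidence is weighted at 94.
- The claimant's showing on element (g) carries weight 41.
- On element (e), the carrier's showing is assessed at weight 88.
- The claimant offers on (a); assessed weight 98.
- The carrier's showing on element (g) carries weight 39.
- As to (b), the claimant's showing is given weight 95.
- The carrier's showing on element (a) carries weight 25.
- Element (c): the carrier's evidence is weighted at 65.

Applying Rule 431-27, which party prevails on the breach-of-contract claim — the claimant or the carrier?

carrier

Stage 1 — burden on claimant; standard: proof excluding reasonable doubt (weight is at least 90).
    (a): 98 (carrier's 25 disregarded) ≥ 90 [met]
    (b): 95 (carrier's 33 disregarded) ≥ 90 [met]
    (c): 94 (carrier's 65 disregarded) ≥ 90 [met]
  All elements met. The burden passes to the carrier.
Stage 2 — burden on carrier; standard: a clear and cogent showing (weight exceeds 68).
    (d): 71 (claimant's 37 disregarded) > 68 [met]
  All elements met. The burden passes to the claimant.
Stage 3 — burden on claimant; standard: a prima facie showing (weight is at least 19).
    (e): 19 (carrier's 88 disregarded) ≥ 19 [met]
  Stage 3 is satisfied; the claimant continues to bear the burden.
Stage 4 — burden on claimant; standard: a prima facie showing (weight is at least 19).
    (f): 17 (carrier's 94 disregarded) < 19 [not met]
  Not every element is met, so the claimant fails to carry Stage 4.
The carrier prevails.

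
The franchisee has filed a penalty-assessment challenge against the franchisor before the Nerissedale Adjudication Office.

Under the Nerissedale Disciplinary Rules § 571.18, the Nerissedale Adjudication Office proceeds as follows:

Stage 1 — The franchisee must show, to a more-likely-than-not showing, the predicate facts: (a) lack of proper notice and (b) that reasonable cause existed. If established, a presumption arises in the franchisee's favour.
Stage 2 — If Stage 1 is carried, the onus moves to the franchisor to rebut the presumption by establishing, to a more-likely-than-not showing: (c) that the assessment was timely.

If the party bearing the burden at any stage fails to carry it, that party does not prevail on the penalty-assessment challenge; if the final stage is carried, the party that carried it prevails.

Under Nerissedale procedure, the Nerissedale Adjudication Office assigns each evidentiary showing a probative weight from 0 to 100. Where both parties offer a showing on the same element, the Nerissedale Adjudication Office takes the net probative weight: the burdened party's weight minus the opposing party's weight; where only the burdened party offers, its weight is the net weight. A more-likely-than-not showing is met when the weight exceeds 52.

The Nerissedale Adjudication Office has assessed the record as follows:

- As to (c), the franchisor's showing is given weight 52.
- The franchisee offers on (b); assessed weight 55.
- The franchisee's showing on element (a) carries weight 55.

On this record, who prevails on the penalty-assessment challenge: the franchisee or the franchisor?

Stage 1 (franchisee, a more-likely-than-not showing, weight exceeds 52): (a) 55 > 52 — meets; (b) 55 > 52 — meets.
  The franchisee carries Stage 1; the franchisor now bears the burden.
Stage 2 (franchisor, a more-likely-than-not showing, weight exceeds 52): (c) 52 ≤ 52 — fails.
  Not every element is met, so the franchisor fails to carry Stage 2.
So the franchisee prevails.

franchisee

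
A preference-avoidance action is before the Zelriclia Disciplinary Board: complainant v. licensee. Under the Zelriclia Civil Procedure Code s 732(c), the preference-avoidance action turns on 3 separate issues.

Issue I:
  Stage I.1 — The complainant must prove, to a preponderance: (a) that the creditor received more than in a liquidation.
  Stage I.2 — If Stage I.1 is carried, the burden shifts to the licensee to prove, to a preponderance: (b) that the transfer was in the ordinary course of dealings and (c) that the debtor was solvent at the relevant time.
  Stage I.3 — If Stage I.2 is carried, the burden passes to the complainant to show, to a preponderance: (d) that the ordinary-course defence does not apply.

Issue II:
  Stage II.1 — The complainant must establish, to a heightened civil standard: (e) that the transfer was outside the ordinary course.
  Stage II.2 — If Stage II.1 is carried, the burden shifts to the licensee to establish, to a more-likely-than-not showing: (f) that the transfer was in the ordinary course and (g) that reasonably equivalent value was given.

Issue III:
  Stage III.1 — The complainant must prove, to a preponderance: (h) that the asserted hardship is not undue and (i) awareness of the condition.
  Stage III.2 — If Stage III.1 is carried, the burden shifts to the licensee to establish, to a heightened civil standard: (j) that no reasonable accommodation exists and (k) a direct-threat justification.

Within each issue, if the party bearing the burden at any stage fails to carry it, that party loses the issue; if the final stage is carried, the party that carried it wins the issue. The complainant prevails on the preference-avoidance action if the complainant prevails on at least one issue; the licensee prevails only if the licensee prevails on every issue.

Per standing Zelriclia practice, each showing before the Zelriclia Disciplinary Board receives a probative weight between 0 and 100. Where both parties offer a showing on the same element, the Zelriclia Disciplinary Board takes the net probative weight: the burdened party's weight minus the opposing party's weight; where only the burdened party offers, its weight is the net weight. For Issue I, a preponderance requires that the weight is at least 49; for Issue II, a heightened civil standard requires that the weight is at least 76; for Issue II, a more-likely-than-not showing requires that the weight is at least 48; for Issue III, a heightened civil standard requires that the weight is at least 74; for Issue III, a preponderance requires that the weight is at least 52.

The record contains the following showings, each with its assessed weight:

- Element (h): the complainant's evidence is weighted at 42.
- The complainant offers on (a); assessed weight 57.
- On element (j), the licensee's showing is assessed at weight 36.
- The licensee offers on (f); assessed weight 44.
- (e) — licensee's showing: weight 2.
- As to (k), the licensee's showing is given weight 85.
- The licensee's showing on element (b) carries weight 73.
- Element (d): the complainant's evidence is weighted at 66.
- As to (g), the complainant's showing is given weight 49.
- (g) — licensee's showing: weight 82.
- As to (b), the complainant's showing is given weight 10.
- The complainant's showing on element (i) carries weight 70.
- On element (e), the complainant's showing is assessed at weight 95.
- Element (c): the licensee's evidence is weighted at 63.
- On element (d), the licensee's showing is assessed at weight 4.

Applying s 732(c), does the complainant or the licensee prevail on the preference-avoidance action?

complainant

— Issue I —
Stage I.1 — burden on complainant; standard: a preponderance (weight is at least 49).
    (a): 57 ≥ 49 [met]
  Stage I.1 carried; the burden shifts to the licensee.
Stage I.2 — burden on licensee; standard: a preponderance (weight is at least 49).
    (b): 73 − 10 = 63 ≥ 49 [met]
    (c): 63 ≥ 49 [met]
  All elements met. The burden passes to the complainant.
Stage I.3 — burden on complainant; standard: a preponderance (weight is at least 49).
    (d): 66 − 4 = 62 ≥ 49 [met]
  Stage I.3 carried; the final stage is satisfied.
All stages carried — the complainant prevails on this issue.
— Issue II —
Stage II.1 — burden on complainant; standard: a heightened civil standard (weight is at least 76).
    (e): 95 − 2 = 93 ≥ 76 [met]
  Stage II.1 is satisfied; the onus moves to the licensee.
Stage II.2 — burden on licensee; standard: a more-likely-than-not showing (weight is at least 48).
    (f): 44 < 48 [not met]
    (g): 82 − 49 = 33 < 48 [not met]
  The licensee does not carry Stage II.2.
The analysis ends at Stage II.2; the complainant prevails on this issue.
— Issue III —
Stage III.1 (complainant, a preponderance, weight is at least 52): (h) 42 < 52 — fails; (i) 70 ≥ 52 — meets.
  The complainant does not carry Stage III.1.
The licensee prevails on this issue.
Per-issue: Issue I → complainant; Issue II → complainant; Issue III → licensee. The complainant must prevail on at least one issue; overall, the complainant prevails.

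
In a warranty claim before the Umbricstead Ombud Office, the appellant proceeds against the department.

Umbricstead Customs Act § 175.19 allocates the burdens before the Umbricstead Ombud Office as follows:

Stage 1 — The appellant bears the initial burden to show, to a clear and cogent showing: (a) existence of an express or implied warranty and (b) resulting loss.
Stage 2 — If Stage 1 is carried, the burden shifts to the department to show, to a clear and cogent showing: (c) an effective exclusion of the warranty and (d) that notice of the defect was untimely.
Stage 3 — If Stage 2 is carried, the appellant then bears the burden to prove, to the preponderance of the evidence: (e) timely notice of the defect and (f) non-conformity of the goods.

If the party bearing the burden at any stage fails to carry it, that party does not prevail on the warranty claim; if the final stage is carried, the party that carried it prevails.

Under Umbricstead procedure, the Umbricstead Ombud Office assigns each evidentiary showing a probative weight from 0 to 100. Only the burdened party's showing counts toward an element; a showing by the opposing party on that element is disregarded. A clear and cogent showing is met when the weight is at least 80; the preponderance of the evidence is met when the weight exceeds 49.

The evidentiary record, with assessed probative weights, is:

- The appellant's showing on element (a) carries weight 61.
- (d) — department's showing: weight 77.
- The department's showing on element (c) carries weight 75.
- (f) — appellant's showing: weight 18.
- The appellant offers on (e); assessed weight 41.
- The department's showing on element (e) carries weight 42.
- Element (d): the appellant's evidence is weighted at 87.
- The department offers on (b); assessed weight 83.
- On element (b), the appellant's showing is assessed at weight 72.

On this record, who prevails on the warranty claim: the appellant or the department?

Stage 1 — burden on appellant; standard: a clear and cogent showing (weight is at least 80).
    (a): 61 < 80 [not met]
    (b): 72 (department's 83 disregarded) < 80 [not met]
  Not every element is met, so the appellant fails to carry Stage 1.
The department prevails.

department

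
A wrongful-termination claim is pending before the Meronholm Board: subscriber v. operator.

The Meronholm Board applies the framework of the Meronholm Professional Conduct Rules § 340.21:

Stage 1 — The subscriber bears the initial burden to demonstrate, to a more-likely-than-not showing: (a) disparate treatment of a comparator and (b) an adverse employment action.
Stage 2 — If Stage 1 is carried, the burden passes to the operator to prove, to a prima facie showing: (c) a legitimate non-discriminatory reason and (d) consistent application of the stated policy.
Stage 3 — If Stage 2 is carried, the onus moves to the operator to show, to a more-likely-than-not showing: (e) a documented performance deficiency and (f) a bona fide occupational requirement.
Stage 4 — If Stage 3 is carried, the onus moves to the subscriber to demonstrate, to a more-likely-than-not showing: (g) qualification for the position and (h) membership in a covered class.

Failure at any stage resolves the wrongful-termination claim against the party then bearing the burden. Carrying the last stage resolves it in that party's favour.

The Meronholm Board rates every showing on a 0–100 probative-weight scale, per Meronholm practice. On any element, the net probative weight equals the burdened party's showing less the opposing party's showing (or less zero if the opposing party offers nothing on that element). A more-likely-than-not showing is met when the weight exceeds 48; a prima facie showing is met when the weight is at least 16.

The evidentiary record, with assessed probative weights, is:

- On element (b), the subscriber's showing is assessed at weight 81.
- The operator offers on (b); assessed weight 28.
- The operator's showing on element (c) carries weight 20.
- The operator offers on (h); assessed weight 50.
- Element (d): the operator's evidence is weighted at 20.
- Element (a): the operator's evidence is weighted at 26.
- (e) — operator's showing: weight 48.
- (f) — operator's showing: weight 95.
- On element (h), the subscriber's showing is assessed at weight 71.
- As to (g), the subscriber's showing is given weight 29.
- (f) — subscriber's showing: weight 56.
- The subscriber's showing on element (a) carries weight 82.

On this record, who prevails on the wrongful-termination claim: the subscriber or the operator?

subscriber

Stage 1 — burden on subscriber; standard: a more-likely-than-not showing (weight exceeds 48).
    (a): 82 − 26 = 56 > 48 [met]
    (b): 81 − 28 = 53 > 48 [met]
  The subscriber carries Stage 1; the operator now bears the burden.
Stage 2 — burden on operator; standard: a prima facie showing (weight is at least 16).
    (c): 20 ≥ 16 [met]
    (d): 20 ≥ 16 [met]
  Stage 2 is satisfied; the operator continues to bear the burden.
Stage 3 — burden on operator; standard: a more-likely-than-not showing (weight exceeds 48).
    (e): 48 ≤ 48 [not met]
    (f): 95 − 56 = 39 ≤ 48 [not met]
  Not every element is met, so the operator fails to carry Stage 3.
So the subscriber prevails.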